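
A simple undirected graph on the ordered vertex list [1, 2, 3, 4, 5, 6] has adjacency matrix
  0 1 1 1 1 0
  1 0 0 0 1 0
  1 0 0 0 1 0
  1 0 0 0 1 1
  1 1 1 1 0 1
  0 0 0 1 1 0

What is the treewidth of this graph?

2

A width-2 tree decomposition is:
Bags: B1 = {1, 3, 5}  B2 = {1, 4, 5}  B3 = {1, 2, 5}  B4 = {4, 5, 6}
Tree: B1–B2, B2–B3, B2–B4
The largest bag has 3 vertices, giving width 2; this decomposition certifies tw(G) ≤ 2. Conversely, {1, 2, 5} is a clique of size 3, and the vertices of any clique must share a bag in every tree decomposition; so some bag has ≥ 3 vertices and tw(G) ≥ 2. The upper and lower bounds meet at 2, so that is the treewidth.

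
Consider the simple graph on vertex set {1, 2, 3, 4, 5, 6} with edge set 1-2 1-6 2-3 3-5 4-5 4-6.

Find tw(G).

2

A width-2 tree decomposition is:
Bags: B1 = {3, 4, 5}  B2 = {2, 3, 4}  B3 = {1, 2, 4}  B4 = {1, 4, 6}
Tree: B1–B2, B2–B3, B3–B4
Every bag has size at most 3, so the width is 3 − 1 = 2 and tw(G) ≤ 2. Since 4–5–3–2–1–6–4 is a cycle in G, G is not acyclic. Forests are exactly the graphs of treewidth ≤ 1, so tw(G) ≥ 2. Combining the bounds, tw(G) = 2.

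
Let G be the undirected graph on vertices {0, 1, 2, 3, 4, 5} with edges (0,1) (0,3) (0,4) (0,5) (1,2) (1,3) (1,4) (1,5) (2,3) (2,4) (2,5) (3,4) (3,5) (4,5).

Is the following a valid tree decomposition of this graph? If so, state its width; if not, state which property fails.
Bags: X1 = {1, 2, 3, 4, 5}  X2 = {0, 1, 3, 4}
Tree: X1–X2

A tree decomposition must satisfy three properties: every vertex lies in some bag; for every edge, both endpoints lie together in some bag; and for every vertex, the bags containing it form a connected subtree. Here edge (5,0) lies in no bag, so the decomposition is invalid.

No — edge (5,0) lies in no bag.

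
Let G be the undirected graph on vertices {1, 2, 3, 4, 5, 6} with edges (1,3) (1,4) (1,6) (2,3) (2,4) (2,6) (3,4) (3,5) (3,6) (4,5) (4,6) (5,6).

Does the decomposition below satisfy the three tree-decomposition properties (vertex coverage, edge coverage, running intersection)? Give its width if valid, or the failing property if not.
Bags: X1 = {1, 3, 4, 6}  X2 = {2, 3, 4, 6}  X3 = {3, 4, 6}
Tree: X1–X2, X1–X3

A tree decomposition must satisfy three properties: every vertex lies in some bag; for every edge, both endpoints lie together in some bag; and for every vertex, the bags containing it form a connected subtree. Here vertex 5 appears in no bag, so the decomposition is invalid.

No — vertex 5 appears in no bag.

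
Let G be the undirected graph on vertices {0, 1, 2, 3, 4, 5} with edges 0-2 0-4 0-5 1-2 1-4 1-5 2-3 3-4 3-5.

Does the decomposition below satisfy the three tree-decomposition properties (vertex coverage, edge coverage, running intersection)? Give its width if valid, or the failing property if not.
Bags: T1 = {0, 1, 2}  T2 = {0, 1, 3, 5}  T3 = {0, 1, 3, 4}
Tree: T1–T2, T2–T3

No — edge (3,2) lies in no bag.

A tree decomposition must satisfy three properties: every vertex lies in some bag; for every edge, both endpoints lie together in some bag; and for every vertex, the bags containing it form a connected subtree. Here edge (3,2) lies in no bag, so the decomposition is invalid.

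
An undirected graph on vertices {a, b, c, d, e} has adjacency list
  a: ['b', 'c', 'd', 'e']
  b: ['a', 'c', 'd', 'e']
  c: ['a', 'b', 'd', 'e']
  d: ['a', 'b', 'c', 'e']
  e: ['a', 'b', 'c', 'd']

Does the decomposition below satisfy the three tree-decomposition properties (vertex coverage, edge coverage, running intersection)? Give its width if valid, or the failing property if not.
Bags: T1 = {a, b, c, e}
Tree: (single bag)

No — vertex d appears in no bag.

A tree decomposition must satisfy three properties: every vertex lies in some bag; for every edge, both endpoints lie together in some bag; and for every vertex, the bags containing it form a connected subtree. Here vertex d appears in no bag, so the decomposition is invalid.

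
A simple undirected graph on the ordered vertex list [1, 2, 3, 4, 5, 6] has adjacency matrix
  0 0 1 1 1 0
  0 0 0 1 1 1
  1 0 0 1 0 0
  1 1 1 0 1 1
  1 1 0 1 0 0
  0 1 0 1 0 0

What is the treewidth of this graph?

2

A width-2 tree decomposition is:
Bags: B1 = {1, 4, 5}  B2 = {2, 4, 5}  B3 = {2, 4, 6}  B4 = {1, 3, 4}
Tree: B1–B2, B2–B3, B1–B4
Every bag has size at most 3, so the width is 3 − 1 = 2 and tw(G) ≤ 2. On the other hand G contains the 3-clique {1, 3, 4}. A clique must lie in a single bag of any decomposition, so no decomposition can have width below 2. Therefore the treewidth is 2.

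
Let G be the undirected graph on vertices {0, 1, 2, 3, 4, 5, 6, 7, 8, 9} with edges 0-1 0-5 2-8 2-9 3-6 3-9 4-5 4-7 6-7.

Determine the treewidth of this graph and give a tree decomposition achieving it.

Each bag holds 2 vertices, so the decomposition has width 1, which upper-bounds the treewidth. Since G has at least one edge (e.g. 1–0), it is not an edgeless graph, so tw(G) ≥ 1. Combining the bounds, tw(G) = 1.

Treewidth 1.
One optimal decomposition is:
Bags: B1 = {0, 1}  B2 = {0, 5}  B3 = {4, 5}  B4 = {4, 7}  B5 = {6, 7}  B6 = {3, 6}  B7 = {3, 9}  B8 = {2, 9}  B9 = {2, 8}
Tree: B1–B2, B2–B3, B3–B4, B4–B5, B5–B6, B6–B7, B7–B8, B8–B9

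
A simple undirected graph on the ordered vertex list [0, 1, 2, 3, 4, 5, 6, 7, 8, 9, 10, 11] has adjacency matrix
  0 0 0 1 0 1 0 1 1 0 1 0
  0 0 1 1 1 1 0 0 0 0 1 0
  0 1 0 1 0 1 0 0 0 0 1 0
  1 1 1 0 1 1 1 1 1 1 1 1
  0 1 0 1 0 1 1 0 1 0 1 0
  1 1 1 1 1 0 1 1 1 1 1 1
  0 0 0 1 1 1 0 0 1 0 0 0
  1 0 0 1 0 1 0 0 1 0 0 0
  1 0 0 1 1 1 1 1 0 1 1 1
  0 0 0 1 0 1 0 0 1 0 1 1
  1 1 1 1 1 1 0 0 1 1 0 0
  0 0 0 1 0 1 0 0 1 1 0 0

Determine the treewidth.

A width-4 tree decomposition is:
Bags: B1 = {3, 5, 8, 9, 10}  B2 = {3, 4, 5, 8, 10}  B3 = {3, 4, 5, 6, 8}  B4 = {0, 3, 5, 8, 10}  B5 = {1, 3, 4, 5, 10}  B6 = {0, 3, 5, 7, 8}  B7 = {1, 2, 3, 5, 10}  B8 = {3, 5, 8, 9, 11}
Tree: B1–B2, B2–B3, B1–B4, B2–B5, B4–B6, B5–B7, B1–B8
Every bag has size at most 5, so the width is 5 − 1 = 4 and tw(G) ≤ 4. Conversely, {0, 3, 5, 8, 10} is a clique of size 5, and the vertices of any clique must share a bag in every tree decomposition; so some bag has ≥ 5 vertices and tw(G) ≥ 4. The upper and lower bounds meet at 4, so that is the treewidth.

4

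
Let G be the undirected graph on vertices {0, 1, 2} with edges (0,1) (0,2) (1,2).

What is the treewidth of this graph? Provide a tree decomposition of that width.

A single bag containing all 3 vertices is trivially a valid decomposition of width 2. For the lower bound, the 3 vertices {0, 1, 2} are pairwise adjacent, and any tree decomposition puts a clique entirely inside one bag — forcing width ≥ 2. The upper and lower bounds meet at 2, so that is the treewidth.

Treewidth 2.
One such decomposition:
Bags: B1 = {0, 1, 2}
Tree: (single bag)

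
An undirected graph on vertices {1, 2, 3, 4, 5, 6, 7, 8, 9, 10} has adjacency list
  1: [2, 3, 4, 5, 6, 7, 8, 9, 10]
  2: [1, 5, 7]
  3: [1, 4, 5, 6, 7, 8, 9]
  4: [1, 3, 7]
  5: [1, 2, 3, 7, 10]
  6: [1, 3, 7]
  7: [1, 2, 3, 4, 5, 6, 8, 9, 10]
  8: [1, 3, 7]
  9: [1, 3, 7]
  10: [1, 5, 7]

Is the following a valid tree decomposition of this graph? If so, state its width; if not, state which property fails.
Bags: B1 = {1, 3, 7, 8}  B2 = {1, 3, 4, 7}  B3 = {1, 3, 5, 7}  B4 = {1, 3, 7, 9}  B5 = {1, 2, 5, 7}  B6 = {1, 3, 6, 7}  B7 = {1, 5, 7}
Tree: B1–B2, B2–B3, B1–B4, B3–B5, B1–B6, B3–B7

No — vertex 10 appears in no bag.

A tree decomposition must satisfy three properties: every vertex lies in some bag; for every edge, both endpoints lie together in some bag; and for every vertex, the bags containing it form a connected subtree. Here vertex 10 appears in no bag, so the decomposition is invalid.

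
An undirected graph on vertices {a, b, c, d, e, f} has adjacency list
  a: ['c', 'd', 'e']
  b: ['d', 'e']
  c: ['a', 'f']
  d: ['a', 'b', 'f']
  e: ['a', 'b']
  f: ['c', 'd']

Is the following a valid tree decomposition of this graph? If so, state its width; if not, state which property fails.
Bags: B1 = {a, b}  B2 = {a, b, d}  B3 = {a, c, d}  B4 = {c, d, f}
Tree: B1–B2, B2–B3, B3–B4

No — vertex e appears in no bag.

A tree decomposition must satisfy three properties: every vertex lies in some bag; for every edge, both endpoints lie together in some bag; and for every vertex, the bags containing it form a connected subtree. Here vertex e appears in no bag, so the decomposition is invalid.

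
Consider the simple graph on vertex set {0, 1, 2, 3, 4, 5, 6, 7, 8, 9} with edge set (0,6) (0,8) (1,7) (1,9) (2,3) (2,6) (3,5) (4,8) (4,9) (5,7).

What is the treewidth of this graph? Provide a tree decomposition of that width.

Each bag holds 3 vertices, so the decomposition has width 2, which upper-bounds the treewidth. The edges 6–2–3–5–7–1–9–4–8–0–6 form a cycle, so G is not a tree and its treewidth is at least 2. Hence tw(G) = 2 exactly.

Treewidth 2.
Bags: B1 = {2, 3, 6}  B2 = {3, 5, 6}  B3 = {5, 6, 7}  B4 = {1, 6, 7}  B5 = {1, 6, 9}  B6 = {4, 6, 9}  B7 = {4, 6, 8}  B8 = {0, 6, 8}
Tree: B1–B2, B2–B3, B3–B4, B4–B5, B5–B6, B6–B7, B7–B8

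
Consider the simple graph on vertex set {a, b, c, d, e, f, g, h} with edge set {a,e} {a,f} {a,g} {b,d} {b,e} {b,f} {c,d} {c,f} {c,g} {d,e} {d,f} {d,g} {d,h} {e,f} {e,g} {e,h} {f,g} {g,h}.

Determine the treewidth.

3

A width-3 tree decomposition is:
Bags: B1 = {c, d, f, g}  B2 = {d, e, f, g}  B3 = {d, e, g, h}  B4 = {b, d, e, f}  B5 = {a, e, f, g}
Tree: B1–B2, B2–B3, B2–B4, B2–B5
Each bag holds 4 vertices, so the decomposition has width 3, which upper-bounds the treewidth. Conversely, {d, e, g, h} is a clique of size 4, and the vertices of any clique must share a bag in every tree decomposition; so some bag has ≥ 4 vertices and tw(G) ≥ 3. Hence tw(G) = 3 exactly.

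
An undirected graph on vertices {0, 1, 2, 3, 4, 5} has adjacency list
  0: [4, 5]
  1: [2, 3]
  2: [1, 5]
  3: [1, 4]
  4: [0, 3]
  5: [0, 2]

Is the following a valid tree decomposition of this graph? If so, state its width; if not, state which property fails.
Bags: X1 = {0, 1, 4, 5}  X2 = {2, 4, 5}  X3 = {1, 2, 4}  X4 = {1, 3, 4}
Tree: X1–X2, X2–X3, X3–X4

A tree decomposition must satisfy three properties: every vertex lies in some bag; for every edge, both endpoints lie together in some bag; and for every vertex, the bags containing it form a connected subtree. Here bags containing vertex 1 are not connected in the tree, so the decomposition is invalid.

No — bags containing vertex 1 are not connected in the tree.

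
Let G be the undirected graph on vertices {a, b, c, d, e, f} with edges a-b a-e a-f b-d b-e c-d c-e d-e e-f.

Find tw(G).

A width-2 tree decomposition is:
Bags: B1 = {b, d, e}  B2 = {c, d, e}  B3 = {a, b, e}  B4 = {a, e, f}
Tree: B1–B2, B1–B3, B3–B4
Every bag has size at most 3, so the width is 3 − 1 = 2 and tw(G) ≤ 2. For the lower bound, the 3 vertices {c, d, e} are pairwise adjacent, and any tree decomposition puts a clique entirely inside one bag — forcing width ≥ 2. Therefore the treewidth is 2.

2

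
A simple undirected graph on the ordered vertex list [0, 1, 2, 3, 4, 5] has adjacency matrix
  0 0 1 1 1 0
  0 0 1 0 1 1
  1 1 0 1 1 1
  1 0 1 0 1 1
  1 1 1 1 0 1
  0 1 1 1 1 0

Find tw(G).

3

A width-3 tree decomposition is:
Bags: B1 = {1, 2, 4, 5}  B2 = {2, 3, 4, 5}  B3 = {0, 2, 3, 4}
Tree: B1–B2, B2–B3
Every bag has size at most 4, so the width is 4 − 1 = 3 and tw(G) ≤ 3. Conversely, {1, 2, 4, 5} is a clique of size 4, and the vertices of any clique must share a bag in every tree decomposition; so some bag has ≥ 4 vertices and tw(G) ≥ 3. The upper and lower bounds meet at 3, so that is the treewidth.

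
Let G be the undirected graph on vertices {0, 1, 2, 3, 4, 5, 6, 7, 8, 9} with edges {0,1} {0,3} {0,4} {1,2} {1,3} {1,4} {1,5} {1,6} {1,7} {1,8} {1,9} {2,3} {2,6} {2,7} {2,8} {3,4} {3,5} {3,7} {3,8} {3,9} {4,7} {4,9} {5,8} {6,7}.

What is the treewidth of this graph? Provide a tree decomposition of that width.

The largest bag has 4 vertices, giving width 3; this decomposition certifies tw(G) ≤ 3. On the other hand G contains the 4-clique {1, 2, 3, 8}. A clique must lie in a single bag of any decomposition, so no decomposition can have width below 3. Combining the bounds, tw(G) = 3.

Treewidth 3.
One such decomposition:
Bags: B1 = {1, 3, 4, 7}  B2 = {1, 2, 3, 7}  B3 = {1, 2, 3, 8}  B4 = {0, 1, 3, 4}  B5 = {1, 2, 6, 7}  B6 = {1, 3, 5, 8}  B7 = {1, 3, 4, 9}
Tree: B1–B2, B2–B3, B1–B4, B2–B5, B3–B6, B4–B7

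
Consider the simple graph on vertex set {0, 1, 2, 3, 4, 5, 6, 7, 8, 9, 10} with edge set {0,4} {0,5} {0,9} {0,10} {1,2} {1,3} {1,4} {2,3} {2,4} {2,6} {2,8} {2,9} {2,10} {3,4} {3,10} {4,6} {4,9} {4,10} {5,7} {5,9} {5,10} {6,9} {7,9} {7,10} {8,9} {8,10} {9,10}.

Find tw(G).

3

A width-3 tree decomposition is:
Bags: B1 = {2, 4, 9, 10}  B2 = {0, 4, 9, 10}  B3 = {0, 5, 9, 10}  B4 = {2, 4, 6, 9}  B5 = {5, 7, 9, 10}  B6 = {2, 8, 9, 10}  B7 = {2, 3, 4, 10}  B8 = {1, 2, 3, 4}
Tree: B1–B2, B2–B3, B1–B4, B3–B5, B1–B6, B1–B7, B7–B8
Each bag holds 4 vertices, so the decomposition has width 3, which upper-bounds the treewidth. On the other hand G contains the 4-clique {1, 2, 3, 4}. A clique must lie in a single bag of any decomposition, so no decomposition can have width below 3. The upper and lower bounds meet at 3, so that is the treewidth.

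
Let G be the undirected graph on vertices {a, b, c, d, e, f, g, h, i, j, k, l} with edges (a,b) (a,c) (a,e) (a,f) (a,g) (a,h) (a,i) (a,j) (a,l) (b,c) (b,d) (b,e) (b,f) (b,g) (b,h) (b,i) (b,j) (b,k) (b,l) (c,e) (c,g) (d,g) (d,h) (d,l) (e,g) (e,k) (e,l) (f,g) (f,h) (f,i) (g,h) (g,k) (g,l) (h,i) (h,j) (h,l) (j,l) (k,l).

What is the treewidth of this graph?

A width-4 tree decomposition is:
Bags: B1 = {a, b, g, h, l}  B2 = {a, b, e, g, l}  B3 = {b, d, g, h, l}  B4 = {a, b, c, e, g}  B5 = {a, b, f, g, h}  B6 = {a, b, f, h, i}  B7 = {a, b, h, j, l}  B8 = {b, e, g, k, l}
Tree: B1–B2, B1–B3, B2–B4, B1–B5, B5–B6, B1–B7, B2–B8
The largest bag has 5 vertices, giving width 4; this decomposition certifies tw(G) ≤ 4. For the lower bound, the 5 vertices {b, d, g, h, l} are pairwise adjacent, and any tree decomposition puts a clique entirely inside one bag — forcing width ≥ 4. Therefore the treewidth is 4.

4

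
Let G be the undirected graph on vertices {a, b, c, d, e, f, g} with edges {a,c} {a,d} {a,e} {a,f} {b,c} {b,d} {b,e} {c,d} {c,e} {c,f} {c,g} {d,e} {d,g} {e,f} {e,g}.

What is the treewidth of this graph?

3

A width-3 tree decomposition is:
Bags: B1 = {a, c, d, e}  B2 = {a, c, e, f}  B3 = {c, d, e, g}  B4 = {b, c, d, e}
Tree: B1–B2, B1–B3, B3–B4
Each bag holds 4 vertices, so the decomposition has width 3, which upper-bounds the treewidth. For the lower bound, the 4 vertices {c, d, e, g} are pairwise adjacent, and any tree decomposition puts a clique entirely inside one bag — forcing width ≥ 3. Combining the bounds, tw(G) = 3.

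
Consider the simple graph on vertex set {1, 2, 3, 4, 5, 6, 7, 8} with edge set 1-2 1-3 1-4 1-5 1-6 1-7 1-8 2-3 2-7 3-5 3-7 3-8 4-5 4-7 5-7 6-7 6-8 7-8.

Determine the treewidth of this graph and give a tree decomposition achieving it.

Treewidth 3.
One optimal decomposition is:
Bags: B1 = {1, 3, 7, 8}  B2 = {1, 3, 5, 7}  B3 = {1, 2, 3, 7}  B4 = {1, 4, 5, 7}  B5 = {1, 6, 7, 8}
Tree: B1–B2, B1–B3, B2–B4, B1–B5

Each bag holds 4 vertices, so the decomposition has width 3, which upper-bounds the treewidth. Conversely, {1, 3, 7, 8} is a clique of size 4, and the vertices of any clique must share a bag in every tree decomposition; so some bag has ≥ 4 vertices and tw(G) ≥ 3. Combining the bounds, tw(G) = 3.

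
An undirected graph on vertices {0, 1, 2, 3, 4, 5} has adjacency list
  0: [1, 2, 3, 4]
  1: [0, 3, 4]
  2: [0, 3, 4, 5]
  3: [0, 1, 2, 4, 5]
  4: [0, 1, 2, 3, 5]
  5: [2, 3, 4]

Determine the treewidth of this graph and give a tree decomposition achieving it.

Treewidth 3.
One such decomposition:
Bags: B1 = {0, 2, 3, 4}  B2 = {2, 3, 4, 5}  B3 = {0, 1, 3, 4}
Tree: B1–B2, B1–B3

Every bag has size at most 4, so the width is 4 − 1 = 3 and tw(G) ≤ 3. Conversely, {0, 1, 3, 4} is a clique of size 4, and the vertices of any clique must share a bag in every tree decomposition; so some bag has ≥ 4 vertices and tw(G) ≥ 3. The upper and lower bounds meet at 3, so that is the treewidth.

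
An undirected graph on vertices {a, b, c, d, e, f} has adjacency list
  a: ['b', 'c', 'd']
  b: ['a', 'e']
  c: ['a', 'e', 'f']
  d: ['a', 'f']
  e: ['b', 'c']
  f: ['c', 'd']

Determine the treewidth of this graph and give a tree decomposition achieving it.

Every bag has size at most 3, so the width is 3 − 1 = 2 and tw(G) ≤ 2. Since d–f–c–a–d is a cycle in G, G is not acyclic. Forests are exactly the graphs of treewidth ≤ 1, so tw(G) ≥ 2. Therefore the treewidth is 2.

Treewidth 2.
One such decomposition:
Bags: B1 = {a, d, f}  B2 = {a, c, f}  B3 = {a, b, c}  B4 = {b, c, e}
Tree: B1–B2, B2–B3, B3–B4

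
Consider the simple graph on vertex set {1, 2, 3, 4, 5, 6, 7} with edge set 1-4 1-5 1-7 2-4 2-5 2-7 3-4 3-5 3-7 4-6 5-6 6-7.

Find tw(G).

3

A width-3 tree decomposition is:
Bags: B1 = {4, 5, 6, 7}  B2 = {1, 4, 5, 7}  B3 = {2, 4, 5, 7}  B4 = {3, 4, 5, 7}
Tree: B1–B2, B2–B3, B3–B4
Each bag holds 4 vertices, so the decomposition has width 3, which upper-bounds the treewidth. For the lower bound: the 4 vertex sets {4,6}, {1,5}, {7}, {2} are disjoint, each induces a connected subgraph, and every pair is joined by at least one edge of G. Contracting each set to a single vertex therefore yields K_{4} as a minor, and since treewidth is minor-monotone, tw(G) ≥ tw(K_{4}) = 3. The upper and lower bounds meet at 3, so that is the treewidth.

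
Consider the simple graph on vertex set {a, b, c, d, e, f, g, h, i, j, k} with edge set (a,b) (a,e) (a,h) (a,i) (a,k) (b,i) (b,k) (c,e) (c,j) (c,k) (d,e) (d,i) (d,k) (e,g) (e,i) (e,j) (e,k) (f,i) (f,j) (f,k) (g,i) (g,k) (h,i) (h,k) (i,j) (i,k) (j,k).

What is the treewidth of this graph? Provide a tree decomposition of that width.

Treewidth 3.
Bags: B1 = {d, e, i, k}  B2 = {e, g, i, k}  B3 = {a, e, i, k}  B4 = {e, i, j, k}  B5 = {c, e, j, k}  B6 = {a, h, i, k}  B7 = {a, b, i, k}  B8 = {f, i, j, k}
Tree: B1–B2, B2–B3, B2–B4, B4–B5, B3–B6, B3–B7, B4–B8

Every bag has size at most 4, so the width is 4 − 1 = 3 and tw(G) ≤ 3. For the lower bound, the 4 vertices {c, e, j, k} are pairwise adjacent, and any tree decomposition puts a clique entirely inside one bag — forcing width ≥ 3. Therefore the treewidth is 3.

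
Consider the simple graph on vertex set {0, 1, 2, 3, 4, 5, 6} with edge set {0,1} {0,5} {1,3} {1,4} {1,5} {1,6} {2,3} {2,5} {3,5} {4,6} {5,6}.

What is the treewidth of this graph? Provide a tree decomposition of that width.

Treewidth 2.
One optimal decomposition is:
Bags: B1 = {1, 5, 6}  B2 = {1, 3, 5}  B3 = {0, 1, 5}  B4 = {2, 3, 5}  B5 = {1, 4, 6}
Tree: B1–B2, B1–B3, B2–B4, B1–B5

The largest bag has 3 vertices, giving width 2; this decomposition certifies tw(G) ≤ 2. For the lower bound, the 3 vertices {1, 4, 6} are pairwise adjacent, and any tree decomposition puts a clique entirely inside one bag — forcing width ≥ 2. Hence tw(G) = 2 exactly.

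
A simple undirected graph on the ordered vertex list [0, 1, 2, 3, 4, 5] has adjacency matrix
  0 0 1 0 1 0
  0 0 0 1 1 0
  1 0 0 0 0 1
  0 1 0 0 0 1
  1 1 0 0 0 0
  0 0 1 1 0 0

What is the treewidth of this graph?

A width-2 tree decomposition is:
Bags: B1 = {0, 2, 5}  B2 = {0, 3, 5}  B3 = {0, 1, 3}  B4 = {0, 1, 4}
Tree: B1–B2, B2–B3, B3–B4
Every bag has size at most 3, so the width is 3 − 1 = 2 and tw(G) ≤ 2. For the lower bound, G contains the cycle 0–2–5–3–1–4–0, so G is not a forest; only forests have treewidth ≤ 1, hence tw(G) ≥ 2. The upper and lower bounds meet at 2, so that is the treewidth.

2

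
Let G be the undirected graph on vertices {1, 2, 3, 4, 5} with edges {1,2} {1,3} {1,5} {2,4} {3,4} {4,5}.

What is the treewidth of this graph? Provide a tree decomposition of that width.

Treewidth 2.
Bags: B1 = {1, 3, 4}  B2 = {1, 2, 4}  B3 = {1, 4, 5}
Tree: B1–B2, B2–B3

Each bag holds 3 vertices, so the decomposition has width 2, which upper-bounds the treewidth. The edges 4–3–1–2–4 form a cycle, so G is not a tree and its treewidth is at least 2. Therefore the treewidth is 2.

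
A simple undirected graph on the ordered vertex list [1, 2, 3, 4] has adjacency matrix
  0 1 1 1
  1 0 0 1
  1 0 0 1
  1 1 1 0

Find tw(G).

A width-2 tree decomposition is:
Bags: B1 = {1, 2, 4}  B2 = {1, 3, 4}
Tree: B1–B2
Each bag holds 3 vertices, so the decomposition has width 2, which upper-bounds the treewidth. On the other hand G contains the 3-clique {1, 2, 4}. A clique must lie in a single bag of any decomposition, so no decomposition can have width below 2. Combining the bounds, tw(G) = 2.

2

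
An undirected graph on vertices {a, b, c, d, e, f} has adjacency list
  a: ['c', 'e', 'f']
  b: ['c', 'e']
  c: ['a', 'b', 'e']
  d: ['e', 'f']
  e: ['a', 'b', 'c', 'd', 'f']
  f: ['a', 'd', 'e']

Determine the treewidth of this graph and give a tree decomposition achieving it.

The largest bag has 3 vertices, giving width 2; this decomposition certifies tw(G) ≤ 2. Conversely, {a, c, e} is a clique of size 3, and the vertices of any clique must share a bag in every tree decomposition; so some bag has ≥ 3 vertices and tw(G) ≥ 2. Therefore the treewidth is 2.

Treewidth 2.
One optimal decomposition is:
Bags: B1 = {a, c, e}  B2 = {b, c, e}  B3 = {a, e, f}  B4 = {d, e, f}
Tree: B1–B2, B1–B3, B3–B4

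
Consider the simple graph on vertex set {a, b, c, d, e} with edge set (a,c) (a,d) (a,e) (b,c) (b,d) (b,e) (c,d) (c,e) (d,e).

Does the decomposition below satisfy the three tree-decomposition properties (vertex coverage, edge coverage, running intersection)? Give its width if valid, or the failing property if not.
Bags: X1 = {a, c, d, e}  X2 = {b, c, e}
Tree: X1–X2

A tree decomposition must satisfy three properties: every vertex lies in some bag; for every edge, both endpoints lie together in some bag; and for every vertex, the bags containing it form a connected subtree. Here edge (d,b) lies in no bag, so the decomposition is invalid.

No — edge (d,b) lies in no bag.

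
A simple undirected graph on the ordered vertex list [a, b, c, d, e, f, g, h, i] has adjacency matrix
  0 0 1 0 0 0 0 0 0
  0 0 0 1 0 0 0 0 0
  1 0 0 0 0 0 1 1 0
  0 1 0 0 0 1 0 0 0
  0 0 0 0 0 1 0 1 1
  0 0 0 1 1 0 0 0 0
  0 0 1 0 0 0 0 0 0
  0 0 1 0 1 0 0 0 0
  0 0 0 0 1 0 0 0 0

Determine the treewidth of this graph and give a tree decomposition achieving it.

Treewidth 1.
One such decomposition:
Bags: B1 = {e, h}  B2 = {e, f}  B3 = {e, i}  B4 = {d, f}  B5 = {b, d}  B6 = {c, h}  B7 = {c, g}  B8 = {a, c}
Tree: B1–B2, B1–B3, B2–B4, B4–B5, B1–B6, B6–B7, B6–B8

Every bag has size at most 2, so the width is 2 − 1 = 1 and tw(G) ≤ 1. Since G has at least one edge (e.g. h–e), it is not an edgeless graph, so tw(G) ≥ 1. The upper and lower bounds meet at 1, so that is the treewidth.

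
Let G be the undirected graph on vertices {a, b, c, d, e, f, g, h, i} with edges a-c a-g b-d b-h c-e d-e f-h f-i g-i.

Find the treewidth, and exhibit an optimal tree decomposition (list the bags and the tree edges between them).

Every bag has size at most 3, so the width is 3 − 1 = 2 and tw(G) ≤ 2. For the lower bound, G contains the cycle b–h–f–i–g–a–c–e–d–b, so G is not a forest; only forests have treewidth ≤ 1, hence tw(G) ≥ 2. The upper and lower bounds meet at 2, so that is the treewidth.

Treewidth 2.
One such decomposition:
Bags: B1 = {b, f, h}  B2 = {b, f, i}  B3 = {b, g, i}  B4 = {a, b, g}  B5 = {a, b, c}  B6 = {b, c, e}  B7 = {b, d, e}
Tree: B1–B2, B2–B3, B3–B4, B4–B5, B5–B6, B6–B7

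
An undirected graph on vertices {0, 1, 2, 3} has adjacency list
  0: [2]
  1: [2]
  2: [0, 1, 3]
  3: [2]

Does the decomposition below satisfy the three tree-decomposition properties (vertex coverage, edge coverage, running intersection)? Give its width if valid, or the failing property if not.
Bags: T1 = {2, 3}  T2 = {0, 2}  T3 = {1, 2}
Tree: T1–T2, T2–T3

Yes; width 1.

Checking the three conditions: (i) the bags cover all of {0, 1, 2, 3}; (ii) for each edge, some bag contains both endpoints; (iii) the bags containing any fixed vertex form a subtree. All hold, so the decomposition is valid with width 2 − 1 = 1.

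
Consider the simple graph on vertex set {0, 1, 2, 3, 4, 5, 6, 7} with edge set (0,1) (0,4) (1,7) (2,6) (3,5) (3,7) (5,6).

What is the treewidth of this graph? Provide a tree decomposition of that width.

The largest bag has 2 vertices, giving width 1; this decomposition certifies tw(G) ≤ 1. G has an edge, so its treewidth is at least 1. The upper and lower bounds meet at 1, so that is the treewidth.

Treewidth 1.
Bags: B1 = {2, 6}  B2 = {5, 6}  B3 = {3, 5}  B4 = {3, 7}  B5 = {1, 7}  B6 = {0, 1}  B7 = {0, 4}
Tree: B1–B2, B2–B3, B3–B4, B4–B5, B5–B6, B6–B7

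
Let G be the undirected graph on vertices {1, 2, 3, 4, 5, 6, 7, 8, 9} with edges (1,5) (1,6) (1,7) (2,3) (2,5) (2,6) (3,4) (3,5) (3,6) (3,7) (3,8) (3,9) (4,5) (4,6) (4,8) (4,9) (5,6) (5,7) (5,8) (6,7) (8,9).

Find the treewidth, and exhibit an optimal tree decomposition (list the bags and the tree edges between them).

Every bag has size at most 4, so the width is 4 − 1 = 3 and tw(G) ≤ 3. For the lower bound, the 4 vertices {1, 5, 6, 7} are pairwise adjacent, and any tree decomposition puts a clique entirely inside one bag — forcing width ≥ 3. The upper and lower bounds meet at 3, so that is the treewidth.

Treewidth 3.
Bags: B1 = {3, 5, 6, 7}  B2 = {2, 3, 5, 6}  B3 = {3, 4, 5, 6}  B4 = {3, 4, 5, 8}  B5 = {1, 5, 6, 7}  B6 = {3, 4, 8, 9}
Tree: B1–B2, B2–B3, B3–B4, B1–B5, B4–B6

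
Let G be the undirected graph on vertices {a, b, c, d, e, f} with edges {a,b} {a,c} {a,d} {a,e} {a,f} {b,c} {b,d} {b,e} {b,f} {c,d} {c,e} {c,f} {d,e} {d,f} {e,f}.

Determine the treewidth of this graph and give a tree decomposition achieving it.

With just one bag of size 6, the width is 6 − 1 = 5, so tw(G) ≤ 5. On the other hand G contains the 6-clique {a, b, c, d, e, f}. A clique must lie in a single bag of any decomposition, so no decomposition can have width below 5. Combining the bounds, tw(G) = 5.

Treewidth 5.
Bags: B1 = {a, b, c, d, e, f}
Tree: (single bag)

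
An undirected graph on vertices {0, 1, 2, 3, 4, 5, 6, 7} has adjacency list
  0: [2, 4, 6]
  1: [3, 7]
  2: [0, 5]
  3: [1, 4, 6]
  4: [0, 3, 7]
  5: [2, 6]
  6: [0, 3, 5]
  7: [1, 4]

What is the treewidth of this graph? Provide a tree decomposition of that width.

Every bag has size at most 3, so the width is 3 − 1 = 2 and tw(G) ≤ 2. For the lower bound, G contains the cycle 5–2–0–6–5, so G is not a forest; only forests have treewidth ≤ 1, hence tw(G) ≥ 2. The upper and lower bounds meet at 2, so that is the treewidth.

Treewidth 2.
Bags: B1 = {2, 5, 6}  B2 = {0, 2, 6}  B3 = {0, 3, 6}  B4 = {0, 3, 4}  B5 = {1, 3, 4}  B6 = {1, 4, 7}
Tree: B1–B2, B2–B3, B3–B4, B4–B5, B5–B6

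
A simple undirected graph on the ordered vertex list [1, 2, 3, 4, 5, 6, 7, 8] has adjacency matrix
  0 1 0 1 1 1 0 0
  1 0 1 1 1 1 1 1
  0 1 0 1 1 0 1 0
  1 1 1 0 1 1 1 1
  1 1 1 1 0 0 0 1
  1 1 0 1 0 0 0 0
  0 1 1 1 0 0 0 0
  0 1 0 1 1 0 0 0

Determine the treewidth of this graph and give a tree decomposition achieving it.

Each bag holds 4 vertices, so the decomposition has width 3, which upper-bounds the treewidth. For the lower bound, the 4 vertices {2, 4, 5, 8} are pairwise adjacent, and any tree decomposition puts a clique entirely inside one bag — forcing width ≥ 3. The upper and lower bounds meet at 3, so that is the treewidth.

Treewidth 3.
One optimal decomposition is:
Bags: B1 = {2, 3, 4, 5}  B2 = {2, 3, 4, 7}  B3 = {1, 2, 4, 5}  B4 = {1, 2, 4, 6}  B5 = {2, 4, 5, 8}
Tree: B1–B2, B1–B3, B3–B4, B1–B5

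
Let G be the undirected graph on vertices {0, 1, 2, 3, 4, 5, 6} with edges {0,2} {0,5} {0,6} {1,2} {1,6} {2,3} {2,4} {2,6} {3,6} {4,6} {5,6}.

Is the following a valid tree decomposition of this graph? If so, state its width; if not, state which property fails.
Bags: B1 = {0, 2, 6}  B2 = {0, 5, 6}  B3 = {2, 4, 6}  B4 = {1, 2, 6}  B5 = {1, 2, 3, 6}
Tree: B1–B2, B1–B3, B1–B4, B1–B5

No — bags containing vertex 1 are not connected in the tree.

A tree decomposition must satisfy three properties: every vertex lies in some bag; for every edge, both endpoints lie together in some bag; and for every vertex, the bags containing it form a connected subtree. Here bags containing vertex 1 are not connected in the tree, so the decomposition is invalid.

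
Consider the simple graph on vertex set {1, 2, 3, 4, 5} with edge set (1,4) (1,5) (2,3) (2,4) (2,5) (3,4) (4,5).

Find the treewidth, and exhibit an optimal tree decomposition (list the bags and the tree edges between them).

Treewidth 2.
One such decomposition:
Bags: B1 = {2, 3, 4}  B2 = {2, 4, 5}  B3 = {1, 4, 5}
Tree: B1–B2, B2–B3

Each bag holds 3 vertices, so the decomposition has width 2, which upper-bounds the treewidth. For the lower bound, the 3 vertices {1, 4, 5} are pairwise adjacent, and any tree decomposition puts a clique entirely inside one bag — forcing width ≥ 2. Therefore the treewidth is 2.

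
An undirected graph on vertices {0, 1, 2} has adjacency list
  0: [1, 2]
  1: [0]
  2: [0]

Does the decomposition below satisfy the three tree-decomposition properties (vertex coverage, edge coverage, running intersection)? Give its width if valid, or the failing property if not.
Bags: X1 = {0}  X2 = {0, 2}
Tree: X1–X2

No — vertex 1 appears in no bag.

A tree decomposition must satisfy three properties: every vertex lies in some bag; for every edge, both endpoints lie together in some bag; and for every vertex, the bags containing it form a connected subtree. Here vertex 1 appears in no bag, so the decomposition is invalid.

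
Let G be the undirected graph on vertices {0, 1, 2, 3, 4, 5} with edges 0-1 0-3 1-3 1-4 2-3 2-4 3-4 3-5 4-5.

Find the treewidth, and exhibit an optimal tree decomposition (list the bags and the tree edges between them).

The largest bag has 3 vertices, giving width 2; this decomposition certifies tw(G) ≤ 2. On the other hand G contains the 3-clique {0, 1, 3}. A clique must lie in a single bag of any decomposition, so no decomposition can have width below 2. Hence tw(G) = 2 exactly.

Treewidth 2.
One optimal decomposition is:
Bags: B1 = {1, 3, 4}  B2 = {0, 1, 3}  B3 = {3, 4, 5}  B4 = {2, 3, 4}
Tree: B1–B2, B1–B3, B1–B4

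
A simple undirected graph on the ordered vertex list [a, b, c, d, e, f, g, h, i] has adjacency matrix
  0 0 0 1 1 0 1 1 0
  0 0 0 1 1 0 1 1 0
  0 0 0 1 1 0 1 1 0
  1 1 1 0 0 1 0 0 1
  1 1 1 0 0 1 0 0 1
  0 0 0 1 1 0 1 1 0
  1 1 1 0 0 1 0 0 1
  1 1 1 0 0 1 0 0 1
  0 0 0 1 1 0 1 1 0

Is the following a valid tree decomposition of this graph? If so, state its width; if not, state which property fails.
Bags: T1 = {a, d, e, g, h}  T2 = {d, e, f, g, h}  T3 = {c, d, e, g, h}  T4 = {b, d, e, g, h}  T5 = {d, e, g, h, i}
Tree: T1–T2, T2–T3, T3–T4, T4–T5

Yes; width 4.

Vertex coverage: the bags together contain {a, b, c, d, e, f, g, h, i}, the full vertex set. Edge coverage: each edge of G has both endpoints in at least one bag. Running intersection: for every vertex, the bags containing it form a connected subtree. All three properties hold, so this is a valid tree decomposition of width max|bag| − 1 = 4, and hence tw(G) ≤ 4.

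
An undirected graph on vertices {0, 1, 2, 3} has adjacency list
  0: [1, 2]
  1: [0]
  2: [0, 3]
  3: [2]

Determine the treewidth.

1

A width-1 tree decomposition is:
Bags: B1 = {2, 3}  B2 = {0, 2}  B3 = {0, 1}
Tree: B1–B2, B2–B3
Every bag has size at most 2, so the width is 2 − 1 = 1 and tw(G) ≤ 1. G has an edge, so its treewidth is at least 1. Combining the bounds, tw(G) = 1.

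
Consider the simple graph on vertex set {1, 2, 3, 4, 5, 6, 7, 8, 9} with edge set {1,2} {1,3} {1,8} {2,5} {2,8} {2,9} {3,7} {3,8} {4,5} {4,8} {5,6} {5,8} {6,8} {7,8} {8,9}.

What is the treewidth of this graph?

2

A width-2 tree decomposition is:
Bags: B1 = {1, 2, 8}  B2 = {2, 5, 8}  B3 = {2, 8, 9}  B4 = {4, 5, 8}  B5 = {5, 6, 8}  B6 = {1, 3, 8}  B7 = {3, 7, 8}
Tree: B1–B2, B2–B3, B2–B4, B4–B5, B1–B6, B6–B7
Every bag has size at most 3, so the width is 3 − 1 = 2 and tw(G) ≤ 2. Conversely, {1, 2, 8} is a clique of size 3, and the vertices of any clique must share a bag in every tree decomposition; so some bag has ≥ 3 vertices and tw(G) ≥ 2. Therefore the treewidth is 2.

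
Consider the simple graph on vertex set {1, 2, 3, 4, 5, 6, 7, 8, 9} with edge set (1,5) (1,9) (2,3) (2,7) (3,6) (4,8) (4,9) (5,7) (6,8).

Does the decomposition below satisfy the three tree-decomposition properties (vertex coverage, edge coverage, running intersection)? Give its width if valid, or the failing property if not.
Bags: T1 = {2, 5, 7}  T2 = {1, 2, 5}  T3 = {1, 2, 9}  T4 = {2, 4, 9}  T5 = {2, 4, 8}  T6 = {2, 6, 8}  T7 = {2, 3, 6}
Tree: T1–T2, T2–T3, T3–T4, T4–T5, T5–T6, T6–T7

Vertex coverage: the bags together contain {1, 2, 3, 4, 5, 6, 7, 8, 9}, the full vertex set. Edge coverage: each edge of G has both endpoints in at least one bag. Running intersection: for every vertex, the bags containing it form a connected subtree. All three properties hold, so this is a valid tree decomposition of width max|bag| − 1 = 2, and hence tw(G) ≤ 2.

Yes; width 2.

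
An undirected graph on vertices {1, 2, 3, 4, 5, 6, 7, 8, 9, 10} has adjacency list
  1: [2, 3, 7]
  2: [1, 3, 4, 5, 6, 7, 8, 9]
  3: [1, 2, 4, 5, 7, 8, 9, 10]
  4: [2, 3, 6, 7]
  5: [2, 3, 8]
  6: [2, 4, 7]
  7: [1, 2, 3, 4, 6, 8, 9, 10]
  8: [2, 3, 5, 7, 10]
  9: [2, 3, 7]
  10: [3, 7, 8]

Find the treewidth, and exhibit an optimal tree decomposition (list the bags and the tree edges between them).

The largest bag has 4 vertices, giving width 3; this decomposition certifies tw(G) ≤ 3. For the lower bound, the 4 vertices {2, 3, 5, 8} are pairwise adjacent, and any tree decomposition puts a clique entirely inside one bag — forcing width ≥ 3. Hence tw(G) = 3 exactly.

Treewidth 3.
One such decomposition:
Bags: B1 = {2, 3, 7, 8}  B2 = {2, 3, 4, 7}  B3 = {2, 4, 6, 7}  B4 = {3, 7, 8, 10}  B5 = {1, 2, 3, 7}  B6 = {2, 3, 7, 9}  B7 = {2, 3, 5, 8}
Tree: B1–B2, B2–B3, B1–B4, B2–B5, B5–B6, B1–B7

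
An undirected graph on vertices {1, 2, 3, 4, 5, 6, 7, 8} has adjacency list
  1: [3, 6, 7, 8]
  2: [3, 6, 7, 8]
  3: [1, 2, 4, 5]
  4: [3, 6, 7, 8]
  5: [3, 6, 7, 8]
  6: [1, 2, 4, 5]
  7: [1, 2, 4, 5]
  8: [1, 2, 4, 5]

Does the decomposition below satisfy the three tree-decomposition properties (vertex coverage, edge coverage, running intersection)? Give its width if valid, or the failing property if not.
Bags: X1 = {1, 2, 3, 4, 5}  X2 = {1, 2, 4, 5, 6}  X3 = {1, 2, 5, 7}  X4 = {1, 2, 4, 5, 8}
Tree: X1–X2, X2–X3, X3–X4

A tree decomposition must satisfy three properties: every vertex lies in some bag; for every edge, both endpoints lie together in some bag; and for every vertex, the bags containing it form a connected subtree. Here edge (4,7) lies in no bag, so the decomposition is invalid.

No — edge (4,7) lies in no bag.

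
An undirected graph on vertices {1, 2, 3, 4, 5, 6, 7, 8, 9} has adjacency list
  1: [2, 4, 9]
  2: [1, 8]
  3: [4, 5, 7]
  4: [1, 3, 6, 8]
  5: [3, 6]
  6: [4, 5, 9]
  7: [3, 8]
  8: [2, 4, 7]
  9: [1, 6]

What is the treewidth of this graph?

A width-3 tree decomposition is:
Bags: B1 = {1, 2, 8, 9}  B2 = {1, 4, 8, 9}  B3 = {4, 6, 8, 9}  B4 = {4, 6, 7, 8}  B5 = {3, 4, 6, 7}  B6 = {3, 5, 6, 7}
Tree: B1–B2, B2–B3, B3–B4, B4–B5, B5–B6
Every bag has size at most 4, so the width is 4 − 1 = 3 and tw(G) ≤ 3. For the lower bound: the 4 vertex sets {1,2,9}, {8}, {4}, {3,5,6,7} are disjoint, each induces a connected subgraph, and every pair is joined by at least one edge of G. Contracting each set to a single vertex therefore yields K_{4} as a minor, and since treewidth is minor-monotone, tw(G) ≥ tw(K_{4}) = 3. Combining the bounds, tw(G) = 3.

3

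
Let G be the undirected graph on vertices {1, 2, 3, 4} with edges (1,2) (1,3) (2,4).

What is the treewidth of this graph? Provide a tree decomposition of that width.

Treewidth 1.
Bags: B1 = {1, 3}  B2 = {1, 2}  B3 = {2, 4}
Tree: B1–B2, B2–B3

Every bag has size at most 2, so the width is 2 − 1 = 1 and tw(G) ≤ 1. Since G has at least one edge (e.g. 3–1), it is not an edgeless graph, so tw(G) ≥ 1. Hence tw(G) = 1 exactly.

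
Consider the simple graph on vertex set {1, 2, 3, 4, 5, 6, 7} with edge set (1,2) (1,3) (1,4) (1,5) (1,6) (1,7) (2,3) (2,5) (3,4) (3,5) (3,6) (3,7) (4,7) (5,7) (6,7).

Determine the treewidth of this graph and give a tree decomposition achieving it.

Treewidth 3.
One optimal decomposition is:
Bags: B1 = {1, 3, 5, 7}  B2 = {1, 3, 4, 7}  B3 = {1, 2, 3, 5}  B4 = {1, 3, 6, 7}
Tree: B1–B2, B1–B3, B1–B4

The largest bag has 4 vertices, giving width 3; this decomposition certifies tw(G) ≤ 3. On the other hand G contains the 4-clique {1, 2, 3, 5}. A clique must lie in a single bag of any decomposition, so no decomposition can have width below 3. Hence tw(G) = 3 exactly.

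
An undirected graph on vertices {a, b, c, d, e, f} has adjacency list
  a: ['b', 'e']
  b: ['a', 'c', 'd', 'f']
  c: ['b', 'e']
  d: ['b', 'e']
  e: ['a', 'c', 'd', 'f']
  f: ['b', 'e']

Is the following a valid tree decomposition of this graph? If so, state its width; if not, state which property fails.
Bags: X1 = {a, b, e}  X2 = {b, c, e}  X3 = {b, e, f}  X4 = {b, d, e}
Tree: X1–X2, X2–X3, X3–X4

Yes; width 2.

Vertex coverage: the bags together contain {a, b, c, d, e, f}, the full vertex set. Edge coverage: each edge of G has both endpoints in at least one bag. Running intersection: for every vertex, the bags containing it form a connected subtree. All three properties hold, so this is a valid tree decomposition of width max|bag| − 1 = 2, and hence tw(G) ≤ 2.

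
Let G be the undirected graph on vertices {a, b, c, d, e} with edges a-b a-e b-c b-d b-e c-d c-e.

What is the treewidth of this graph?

A width-2 tree decomposition is:
Bags: B1 = {a, b, e}  B2 = {b, c, e}  B3 = {b, c, d}
Tree: B1–B2, B2–B3
Every bag has size at most 3, so the width is 3 − 1 = 2 and tw(G) ≤ 2. On the other hand G contains the 3-clique {b, c, d}. A clique must lie in a single bag of any decomposition, so no decomposition can have width below 2. The upper and lower bounds meet at 2, so that is the treewidth.

2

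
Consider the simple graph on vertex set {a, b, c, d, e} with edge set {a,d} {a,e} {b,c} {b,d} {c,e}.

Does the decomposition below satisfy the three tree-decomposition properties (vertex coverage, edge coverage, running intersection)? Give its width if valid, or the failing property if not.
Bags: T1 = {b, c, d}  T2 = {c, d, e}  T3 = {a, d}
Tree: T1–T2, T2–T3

A tree decomposition must satisfy three properties: every vertex lies in some bag; for every edge, both endpoints lie together in some bag; and for every vertex, the bags containing it form a connected subtree. Here edge (e,a) lies in no bag, so the decomposition is invalid.

No — edge (e,a) lies in no bag.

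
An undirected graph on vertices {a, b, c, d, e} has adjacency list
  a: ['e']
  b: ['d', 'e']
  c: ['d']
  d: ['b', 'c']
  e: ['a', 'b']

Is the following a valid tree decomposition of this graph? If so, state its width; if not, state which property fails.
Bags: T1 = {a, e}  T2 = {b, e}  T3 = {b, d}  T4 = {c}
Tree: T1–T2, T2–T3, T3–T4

A tree decomposition must satisfy three properties: every vertex lies in some bag; for every edge, both endpoints lie together in some bag; and for every vertex, the bags containing it form a connected subtree. Here edge (d,c) lies in no bag, so the decomposition is invalid.

No — edge (d,c) lies in no bag.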